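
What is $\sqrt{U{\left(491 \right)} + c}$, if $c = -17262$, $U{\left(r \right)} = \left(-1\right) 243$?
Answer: $3 i \sqrt{1945} \approx 132.31 i$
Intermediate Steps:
$U{\left(r \right)} = -243$
$\sqrt{U{\left(491 \right)} + c} = \sqrt{-243 - 17262} = \sqrt{-17505} = 3 i \sqrt{1945}$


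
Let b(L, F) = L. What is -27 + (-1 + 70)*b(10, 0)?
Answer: 663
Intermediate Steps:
-27 + (-1 + 70)*b(10, 0) = -27 + (-1 + 70)*10 = -27 + 69*10 = -27 + 690 = 663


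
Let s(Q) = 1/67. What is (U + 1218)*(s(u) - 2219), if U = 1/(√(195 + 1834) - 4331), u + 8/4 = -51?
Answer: -849074476117360/314155161 + 37168*√2029/314155161 ≈ -2.7027e+6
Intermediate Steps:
u = -53 (u = -2 - 51 = -53)
s(Q) = 1/67
U = 1/(-4331 + √2029) (U = 1/(√2029 - 4331) = 1/(-4331 + √2029) ≈ -0.00023332)
(U + 1218)*(s(u) - 2219) = ((-4331/18755532 - √2029/18755532) + 1218)*(1/67 - 2219) = (22844233645/18755532 - √2029/18755532)*(-148672/67) = -849074476117360/314155161 + 37168*√2029/314155161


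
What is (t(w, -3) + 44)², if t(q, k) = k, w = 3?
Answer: 1681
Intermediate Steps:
(t(w, -3) + 44)² = (-3 + 44)² = 41² = 1681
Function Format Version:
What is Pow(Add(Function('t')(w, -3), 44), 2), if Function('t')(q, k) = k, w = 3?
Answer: 1681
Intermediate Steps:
Pow(Add(Function('t')(w, -3), 44), 2) = Pow(Add(-3, 44), 2) = Pow(41, 2) = 1681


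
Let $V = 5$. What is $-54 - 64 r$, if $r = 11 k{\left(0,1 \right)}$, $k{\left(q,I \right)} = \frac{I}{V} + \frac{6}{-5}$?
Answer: $650$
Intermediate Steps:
$k{\left(q,I \right)} = - \frac{6}{5} + \frac{I}{5}$ ($k{\left(q,I \right)} = \frac{I}{5} + \frac{6}{-5} = I \frac{1}{5} + 6 \left(- \frac{1}{5}\right) = \frac{I}{5} - \frac{6}{5} = - \frac{6}{5} + \frac{I}{5}$)
$r = -11$ ($r = 11 \left(- \frac{6}{5} + \frac{1}{5} \cdot 1\right) = 11 \left(- \frac{6}{5} + \frac{1}{5}\right) = 11 \left(-1\right) = -11$)
$-54 - 64 r = -54 - -704 = -54 + 704 = 650$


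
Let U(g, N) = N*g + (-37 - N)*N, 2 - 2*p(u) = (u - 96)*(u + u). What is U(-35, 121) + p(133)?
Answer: -28273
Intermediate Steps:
p(u) = 1 - u*(-96 + u) (p(u) = 1 - (u - 96)*(u + u)/2 = 1 - (-96 + u)*2*u/2 = 1 - u*(-96 + u))
U(g, N) = N*g + N*(-37 - N)
U(-35, 121) + p(133) = 121*(-37 - 35 - 1*121) + (1 - 1*133² + 96*133) = 121*(-37 - 35 - 121) + (1 - 1*17689 + 12768) = 121*(-193) + (1 - 17689 + 12768) = -23353 - 4920 = -28273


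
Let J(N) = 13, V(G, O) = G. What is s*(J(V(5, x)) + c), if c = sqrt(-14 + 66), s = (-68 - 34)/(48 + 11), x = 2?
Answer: -1326/59 - 204*sqrt(13)/59 ≈ -34.941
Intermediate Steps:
s = -102/59 ≈ -1.7288
c = 2*sqrt(13) (c = sqrt(52) = 2*sqrt(13) ≈ 7.2111)
s*(J(V(5, x)) + c) = -102*(13 + 2*sqrt(13))/59 = -1326/59 - 204*sqrt(13)/59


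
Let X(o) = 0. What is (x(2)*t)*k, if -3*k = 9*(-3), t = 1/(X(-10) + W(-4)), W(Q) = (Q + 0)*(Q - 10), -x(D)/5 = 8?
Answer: -45/7 ≈ -6.4286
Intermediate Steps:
x(D) = -40 (x(D) = -5*8 = -40)
W(Q) = Q*(-10 + Q)
t = 1/56 (t = 1/(0 - 4*(-10 - 4)) = 1/(0 - 4*(-14)) = 1/(0 + 56) = 1/56 ≈ 0.017857)
k = 9 (k = -3*(-3) = -⅓*(-27) = 9)
(x(2)*t)*k = -40*1/56*9 = -5/7*9 = -45/7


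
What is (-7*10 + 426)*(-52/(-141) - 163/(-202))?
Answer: 5960686/14241 ≈ 418.56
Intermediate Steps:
(-7*10 + 426)*(-52/(-141) - 163/(-202)) = (-70 + 426)*(-52*(-1/141) - 163*(-1/202)) = 356*(52/141 + 163/202) = 356*(33487/28482) = 5960686/14241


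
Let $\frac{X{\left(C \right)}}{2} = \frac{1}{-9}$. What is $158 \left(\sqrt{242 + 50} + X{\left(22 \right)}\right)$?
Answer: $- \frac{316}{9} + 316 \sqrt{73} \approx 2664.8$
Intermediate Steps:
$X{\left(C \right)} = - \frac{2}{9}$ ($X{\left(C \right)} = \frac{2}{-9} = 2 \left(- \frac{1}{9}\right) = - \frac{2}{9}$)
$158 \left(\sqrt{242 + 50} + X{\left(22 \right)}\right) = 158 \left(\sqrt{242 + 50} - \frac{2}{9}\right) = 158 \left(\sqrt{292} - \frac{2}{9}\right) = 158 \left(2 \sqrt{73} - \frac{2}{9}\right) = 158 \left(- \frac{2}{9} + 2 \sqrt{73}\right) = - \frac{316}{9} + 316 \sqrt{73}$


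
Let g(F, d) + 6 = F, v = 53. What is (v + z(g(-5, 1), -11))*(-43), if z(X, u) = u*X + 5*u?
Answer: -5117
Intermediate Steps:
g(F, d) = -6 + F
z(X, u) = 5*u + X*u (z(X, u) = X*u + 5*u = 5*u + X*u)
(v + z(g(-5, 1), -11))*(-43) = (53 - 11*(5 + (-6 - 5)))*(-43) = (53 - 11*(5 - 11))*(-43) = (53 - 11*(-6))*(-43) = (53 + 66)*(-43) = 119*(-43) = -5117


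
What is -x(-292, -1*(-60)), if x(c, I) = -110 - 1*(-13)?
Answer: 97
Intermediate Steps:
x(c, I) = -97 (x(c, I) = -110 + 13 = -97)
-x(-292, -1*(-60)) = -1*(-97) = 97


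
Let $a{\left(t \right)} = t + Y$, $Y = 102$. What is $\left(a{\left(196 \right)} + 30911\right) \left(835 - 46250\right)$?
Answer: $-1417356735$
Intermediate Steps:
$a{\left(t \right)} = 102 + t$ ($a{\left(t \right)} = t + 102 = 102 + t$)
$\left(a{\left(196 \right)} + 30911\right) \left(835 - 46250\right) = \left(\left(102 + 196\right) + 30911\right) \left(835 - 46250\right) = \left(298 + 30911\right) \left(-45415\right) = 31209 \left(-45415\right) = -1417356735$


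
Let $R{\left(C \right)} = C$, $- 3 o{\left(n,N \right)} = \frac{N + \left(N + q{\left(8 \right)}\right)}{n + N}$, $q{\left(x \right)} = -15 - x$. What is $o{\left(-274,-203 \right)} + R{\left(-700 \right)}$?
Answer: $- \frac{334043}{477} \approx -700.3$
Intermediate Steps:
$o{\left(n,N \right)} = - \frac{-23 + 2 N}{3 \left(N + n\right)}$ ($o{\left(n,N \right)} = - \frac{\left(N + \left(N - 23\right)\right) \frac{1}{n + N}}{3} = - \frac{\left(N + \left(N - 23\right)\right) \frac{1}{N + n}}{3} = - \frac{\left(N + \left(-23 + N\right)\right) \frac{1}{N + n}}{3} = - \frac{\left(-23 + 2 N\right) \frac{1}{N + n}}{3} = - \frac{\frac{1}{N + n} \left(-23 + 2 N\right)}{3} = - \frac{-23 + 2 N}{3 \left(N + n\right)}$)
$o{\left(-274,-203 \right)} + R{\left(-700 \right)} = \frac{23 - -406}{3 \left(-203 - 274\right)} - 700 = \frac{23 + 406}{3 \left(-477\right)} - 700 = \frac{1}{3} \left(- \frac{1}{477}\right) 429 - 700 = - \frac{143}{477} - 700 = - \frac{334043}{477}$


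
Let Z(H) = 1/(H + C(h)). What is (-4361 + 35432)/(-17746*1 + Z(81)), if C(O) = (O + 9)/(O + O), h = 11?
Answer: -27994971/15989135 ≈ -1.7509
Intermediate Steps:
C(O) = (9 + O)/(2*O) (C(O) = (9 + O)/((2*O)) = (9 + O)*(1/(2*O)) = (9 + O)/(2*O))
Z(H) = 1/(10/11 + H) (Z(H) = 1/(H + (½)*(9 + 11)/11) = 1/(H + (½)*(1/11)*20) = 1/(H + 10/11) = 1/(10/11 + H))
(-4361 + 35432)/(-17746*1 + Z(81)) = (-4361 + 35432)/(-17746*1 + 11/(10 + 11*81)) = 31071/(-17746 + 11/(10 + 891)) = 31071/(-17746 + 11/901) = 31071/(-15989135/901) = 31071*(-901/15989135) = -27994971/15989135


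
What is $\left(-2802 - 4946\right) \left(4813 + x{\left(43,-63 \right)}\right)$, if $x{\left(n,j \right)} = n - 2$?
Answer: $-37608792$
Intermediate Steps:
$x{\left(n,j \right)} = -2 + n$ ($x{\left(n,j \right)} = n - 2 = -2 + n$)
$\left(-2802 - 4946\right) \left(4813 + x{\left(43,-63 \right)}\right) = \left(-2802 - 4946\right) \left(4813 + \left(-2 + 43\right)\right) = - 7748 \left(4813 + 41\right) = \left(-7748\right) 4854 = -37608792$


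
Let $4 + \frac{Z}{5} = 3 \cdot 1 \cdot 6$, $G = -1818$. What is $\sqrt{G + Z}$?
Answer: $2 i \sqrt{437} \approx 41.809 i$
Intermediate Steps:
$Z = 70$ ($Z = -20 + 5 \cdot 3 \cdot 1 \cdot 6 = -20 + 5 \cdot 3 \cdot 6 = -20 + 5 \cdot 18 = -20 + 90 = 70$)
$\sqrt{G + Z} = \sqrt{-1818 + 70} = \sqrt{-1748} = 2 i \sqrt{437}$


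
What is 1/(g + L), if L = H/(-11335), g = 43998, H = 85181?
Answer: 11335/498632149 ≈ 2.2732e-5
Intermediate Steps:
L = -85181/11335 (L = 85181/(-11335) = 85181*(-1/11335) = -85181/11335 ≈ -7.5149)
1/(g + L) = 1/(43998 - 85181/11335) = 1/(498632149/11335) = 11335/498632149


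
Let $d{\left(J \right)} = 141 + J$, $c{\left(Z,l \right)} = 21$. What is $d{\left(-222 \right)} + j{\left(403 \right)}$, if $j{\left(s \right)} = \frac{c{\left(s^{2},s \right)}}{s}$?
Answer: $- \frac{32622}{403} \approx -80.948$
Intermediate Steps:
$j{\left(s \right)} = \frac{21}{s}$
$d{\left(-222 \right)} + j{\left(403 \right)} = \left(141 - 222\right) + \frac{21}{403} = -81 + 21 \cdot \frac{1}{403} = -81 + \frac{21}{403} = - \frac{32622}{403}$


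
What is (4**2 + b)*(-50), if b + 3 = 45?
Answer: -2900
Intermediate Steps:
b = 42 (b = -3 + 45 = 42)
(4**2 + b)*(-50) = (4**2 + 42)*(-50) = (16 + 42)*(-50) = 58*(-50) = -2900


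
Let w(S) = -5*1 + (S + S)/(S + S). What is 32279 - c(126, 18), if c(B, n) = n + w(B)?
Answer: 32265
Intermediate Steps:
w(S) = -4 (w(S) = -5 + (2*S)/((2*S)) = -5 + (2*S)*(1/(2*S)) = -5 + 1 = -4)
c(B, n) = -4 + n (c(B, n) = n - 4 = -4 + n)
32279 - c(126, 18) = 32279 - (-4 + 18) = 32279 - 1*14 = 32279 - 14 = 32265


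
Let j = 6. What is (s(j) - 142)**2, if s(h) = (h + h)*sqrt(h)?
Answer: 21028 - 3408*sqrt(6) ≈ 12680.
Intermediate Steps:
s(h) = 2*h**(3/2) (s(h) = (2*h)*sqrt(h) = 2*h**(3/2))
(s(j) - 142)**2 = (2*6**(3/2) - 142)**2 = (2*(6*sqrt(6)) - 142)**2 = (12*sqrt(6) - 142)**2 = (-142 + 12*sqrt(6))**2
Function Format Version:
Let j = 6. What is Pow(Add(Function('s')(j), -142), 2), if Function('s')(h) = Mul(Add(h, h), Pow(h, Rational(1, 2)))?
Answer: Add(21028, Mul(-3408, Pow(6, Rational(1, 2)))) ≈ 12680.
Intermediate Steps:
Function('s')(h) = Mul(2, Pow(h, Rational(3, 2))) (Function('s')(h) = Mul(Mul(2, h), Pow(h, Rational(1, 2))) = Mul(2, Pow(h, Rational(3, 2))))
Pow(Add(Function('s')(j), -142), 2) = Pow(Add(Mul(2, Pow(6, Rational(3, 2))), -142), 2) = Pow(Add(Mul(2, Mul(6, Pow(6, Rational(1, 2)))), -142), 2) = Pow(Add(Mul(12, Pow(6, Rational(1, 2))), -142), 2) = Pow(Add(-142, Mul(12, Pow(6, Rational(1, 2)))), 2)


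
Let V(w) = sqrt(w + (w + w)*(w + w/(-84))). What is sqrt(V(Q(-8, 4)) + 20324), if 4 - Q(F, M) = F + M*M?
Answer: sqrt(8962884 + 42*sqrt(3045))/21 ≈ 142.58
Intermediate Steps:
Q(F, M) = 4 - F - M**2 (Q(F, M) = 4 - (F + M*M) = 4 - (F + M**2) = 4 + (-F - M**2) = 4 - F - M**2)
V(w) = sqrt(w + 83*w**2/42) (V(w) = sqrt(w + (2*w)*(w + w*(-1/84))) = sqrt(w + (2*w)*(w - w/84)) = sqrt(w + (2*w)*(83*w/84)) = sqrt(w + 83*w**2/42))
sqrt(V(Q(-8, 4)) + 20324) = sqrt(sqrt(42)*sqrt((4 - 1*(-8) - 1*4**2)*(42 + 83*(4 - 1*(-8) - 1*4**2)))/42 + 20324) = sqrt(sqrt(42)*sqrt((4 + 8 - 1*16)*(42 + 83*(4 + 8 - 1*16)))/42 + 20324) = sqrt(sqrt(42)*sqrt((4 + 8 - 16)*(42 + 83*(4 + 8 - 16)))/42 + 20324) = sqrt(sqrt(42)*sqrt(-4*(42 + 83*(-4)))/42 + 20324) = sqrt(sqrt(42)*sqrt(-4*(42 - 332))/42 + 20324) = sqrt(sqrt(42)*sqrt(-4*(-290))/42 + 20324) = sqrt(sqrt(42)*sqrt(1160)/42 + 20324) = sqrt(sqrt(42)*(2*sqrt(290))/42 + 20324) = sqrt(2*sqrt(3045)/21 + 20324) = sqrt(20324 + 2*sqrt(3045)/21)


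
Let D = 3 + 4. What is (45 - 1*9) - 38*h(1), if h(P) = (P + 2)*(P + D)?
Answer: -876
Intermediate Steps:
D = 7
h(P) = (2 + P)*(7 + P) (h(P) = (P + 2)*(P + 7) = (2 + P)*(7 + P))
(45 - 1*9) - 38*h(1) = (45 - 1*9) - 38*(14 + 1**2 + 9*1) = (45 - 9) - 38*(14 + 1 + 9) = 36 - 38*24 = 36 - 912 = -876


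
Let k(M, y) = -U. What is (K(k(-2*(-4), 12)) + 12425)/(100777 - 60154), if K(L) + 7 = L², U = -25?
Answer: 13043/40623 ≈ 0.32107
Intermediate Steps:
k(M, y) = 25 (k(M, y) = -1*(-25) = 25)
K(L) = -7 + L²
(K(k(-2*(-4), 12)) + 12425)/(100777 - 60154) = ((-7 + 25²) + 12425)/(100777 - 60154) = ((-7 + 625) + 12425)/40623 = (618 + 12425)*(1/40623) = 13043*(1/40623) = 13043/40623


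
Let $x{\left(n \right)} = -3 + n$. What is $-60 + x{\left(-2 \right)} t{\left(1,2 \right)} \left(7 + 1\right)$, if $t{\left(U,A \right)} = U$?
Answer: $-100$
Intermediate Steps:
$-60 + x{\left(-2 \right)} t{\left(1,2 \right)} \left(7 + 1\right) = -60 + \left(-3 - 2\right) 1 \left(7 + 1\right) = -60 - 5 \cdot 1 \cdot 8 = -60 - 40 = -100$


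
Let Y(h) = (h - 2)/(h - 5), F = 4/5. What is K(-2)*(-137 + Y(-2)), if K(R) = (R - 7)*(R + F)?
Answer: -10314/7 ≈ -1473.4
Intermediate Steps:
F = ⅘ (F = 4*(⅕) = ⅘ ≈ 0.80000)
Y(h) = (-2 + h)/(-5 + h)
K(R) = (-7 + R)*(⅘ + R) (K(R) = (R - 7)*(R + ⅘) = (-7 + R)*(⅘ + R))
K(-2)*(-137 + Y(-2)) = (-28/5 + (-2)² - 31/5*(-2))*(-137 + (-2 - 2)/(-5 - 2)) = (-28/5 + 4 + 62/5)*(-137 - 4/(-7)) = 54*(-137 - ⅐*(-4))/5 = 54*(-137 + 4/7)/5 = (54/5)*(-955/7) = -10314/7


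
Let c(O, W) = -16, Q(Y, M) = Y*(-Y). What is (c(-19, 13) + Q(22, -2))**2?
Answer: 250000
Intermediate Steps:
Q(Y, M) = -Y**2
(c(-19, 13) + Q(22, -2))**2 = (-16 - 1*22**2)**2 = (-16 - 1*484)**2 = (-16 - 484)**2 = (-500)**2 = 250000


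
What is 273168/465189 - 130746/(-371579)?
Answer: 191195634/203597719 ≈ 0.93909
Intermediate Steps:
273168/465189 - 130746/(-371579) = 273168*(1/465189) - 130746*(-1/371579) = 91056/155063 + 462/1313 = 191195634/203597719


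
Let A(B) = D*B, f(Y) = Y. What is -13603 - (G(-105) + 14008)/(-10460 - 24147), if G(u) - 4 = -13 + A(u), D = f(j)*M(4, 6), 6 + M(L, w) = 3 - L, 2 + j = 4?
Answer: -470743552/34607 ≈ -13603.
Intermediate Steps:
j = 2 (j = -2 + 4 = 2)
M(L, w) = -3 - L (M(L, w) = -6 + (3 - L) = -3 - L)
D = -14 (D = 2*(-3 - 1*4) = 2*(-3 - 4) = 2*(-7) = -14)
A(B) = -14*B
G(u) = -9 - 14*u (G(u) = 4 + (-13 - 14*u) = -9 - 14*u)
-13603 - (G(-105) + 14008)/(-10460 - 24147) = -13603 - ((-9 - 14*(-105)) + 14008)/(-10460 - 24147) = -13603 - ((-9 + 1470) + 14008)/(-34607) = -13603 - (1461 + 14008)*(-1)/34607 = -13603 - 15469*(-1)/34607 = -13603 - 1*(-15469/34607) = -13603 + 15469/34607 = -470743552/34607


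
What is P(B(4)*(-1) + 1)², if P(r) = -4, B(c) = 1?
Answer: 16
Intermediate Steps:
P(B(4)*(-1) + 1)² = (-4)² = 16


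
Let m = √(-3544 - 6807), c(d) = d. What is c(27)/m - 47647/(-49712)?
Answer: 47647/49712 - 27*I*√10351/10351 ≈ 0.95846 - 0.26538*I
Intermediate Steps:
m = I*√10351 (m = √(-10351) = I*√10351 ≈ 101.74*I)
c(27)/m - 47647/(-49712) = 27/((I*√10351)) - 47647/(-49712) = 27*(-I*√10351/10351) - 47647*(-1/49712) = -27*I*√10351/10351 + 47647/49712 = 47647/49712 - 27*I*√10351/10351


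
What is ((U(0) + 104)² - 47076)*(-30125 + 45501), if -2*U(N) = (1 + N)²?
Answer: -559129020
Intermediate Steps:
U(N) = -(1 + N)²/2
((U(0) + 104)² - 47076)*(-30125 + 45501) = ((-(1 + 0)²/2 + 104)² - 47076)*(-30125 + 45501) = ((-½*1² + 104)² - 47076)*15376 = ((-½*1 + 104)² - 47076)*15376 = ((-½ + 104)² - 47076)*15376 = ((207/2)² - 47076)*15376 = (42849/4 - 47076)*15376 = -145455/4*15376 = -559129020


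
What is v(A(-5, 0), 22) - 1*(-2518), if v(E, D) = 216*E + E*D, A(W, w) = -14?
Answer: -814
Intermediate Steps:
v(E, D) = 216*E + D*E
v(A(-5, 0), 22) - 1*(-2518) = -14*(216 + 22) - 1*(-2518) = -14*238 + 2518 = -3332 + 2518 = -814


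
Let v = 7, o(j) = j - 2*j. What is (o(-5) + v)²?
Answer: 144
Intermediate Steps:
o(j) = -j
(o(-5) + v)² = (-1*(-5) + 7)² = (5 + 7)² = 12² = 144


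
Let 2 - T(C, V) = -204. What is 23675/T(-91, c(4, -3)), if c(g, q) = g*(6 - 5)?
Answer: 23675/206 ≈ 114.93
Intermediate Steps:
c(g, q) = g (c(g, q) = g*1 = g)
T(C, V) = 206 (T(C, V) = 2 - 1*(-204) = 2 + 204 = 206)
23675/T(-91, c(4, -3)) = 23675/206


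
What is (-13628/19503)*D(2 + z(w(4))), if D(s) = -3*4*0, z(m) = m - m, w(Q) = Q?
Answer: 0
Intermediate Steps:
z(m) = 0
D(s) = 0 (D(s) = -12*0 = 0)
(-13628/19503)*D(2 + z(w(4))) = -13628/19503*0 = 0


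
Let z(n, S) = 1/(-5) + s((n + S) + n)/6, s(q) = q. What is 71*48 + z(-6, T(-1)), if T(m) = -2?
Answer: 51082/15 ≈ 3405.5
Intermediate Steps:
z(n, S) = -1/5 + n/3 + S/6 (z(n, S) = 1/(-5) + ((n + S) + n)/6 = 1*(-1/5) + ((S + n) + n)*(1/6) = -1/5 + (S + 2*n)*(1/6) = -1/5 + (n/3 + S/6) = -1/5 + n/3 + S/6)
71*48 + z(-6, T(-1)) = 71*48 + (-1/5 + (1/3)*(-6) + (1/6)*(-2)) = 3408 + (-1/5 - 2 - 1/3) = 3408 - 38/15 = 51082/15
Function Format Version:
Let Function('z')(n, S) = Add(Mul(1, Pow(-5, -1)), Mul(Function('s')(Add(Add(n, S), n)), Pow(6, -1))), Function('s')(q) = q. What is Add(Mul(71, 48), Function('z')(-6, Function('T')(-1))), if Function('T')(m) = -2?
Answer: Rational(51082, 15) ≈ 3405.5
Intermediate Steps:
Function('z')(n, S) = Add(Rational(-1, 5), Mul(Rational(1, 3), n), Mul(Rational(1, 6), S)) (Function('z')(n, S) = Add(Mul(1, Pow(-5, -1)), Mul(Add(Add(n, S), n), Pow(6, -1))) = Add(Mul(1, Rational(-1, 5)), Mul(Add(Add(S, n), n), Rational(1, 6))) = Add(Rational(-1, 5), Mul(Add(S, Mul(2, n)), Rational(1, 6))) = Add(Rational(-1, 5), Add(Mul(Rational(1, 3), n), Mul(Rational(1, 6), S))) = Add(Rational(-1, 5), Mul(Rational(1, 3), n), Mul(Rational(1, 6), S)))
Add(Mul(71, 48), Function('z')(-6, Function('T')(-1))) = Add(Mul(71, 48), Add(Rational(-1, 5), Mul(Rational(1, 3), -6), Mul(Rational(1, 6), -2))) = Add(3408, Add(Rational(-1, 5), -2, Rational(-1, 3))) = Add(3408, Rational(-38, 15)) = Rational(51082, 15)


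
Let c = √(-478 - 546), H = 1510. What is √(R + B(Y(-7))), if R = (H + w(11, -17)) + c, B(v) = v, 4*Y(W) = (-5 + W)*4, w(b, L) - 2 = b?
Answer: √(1511 + 32*I) ≈ 38.874 + 0.4116*I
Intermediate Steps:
w(b, L) = 2 + b
Y(W) = -5 + W (Y(W) = ((-5 + W)*4)/4 = (-20 + 4*W)/4 = -5 + W)
c = 32*I (c = √(-1024) = 32*I ≈ 32.0*I)
R = 1523 + 32*I (R = (1510 + (2 + 11)) + 32*I = (1510 + 13) + 32*I = 1523 + 32*I ≈ 1523.0 + 32.0*I)
√(R + B(Y(-7))) = √((1523 + 32*I) + (-5 - 7)) = √((1523 + 32*I) - 12) = √(1511 + 32*I)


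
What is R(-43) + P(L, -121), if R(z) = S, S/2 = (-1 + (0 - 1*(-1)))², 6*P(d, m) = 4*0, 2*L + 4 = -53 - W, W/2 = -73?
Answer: 0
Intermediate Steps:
W = -146 (W = 2*(-73) = -146)
L = 89/2 (L = -2 + (-53 - 1*(-146))/2 = -2 + (-53 + 146)/2 = -2 + (½)*93 = -2 + 93/2 = 89/2 ≈ 44.500)
P(d, m) = 0 (P(d, m) = (4*0)/6 = (⅙)*0 = 0)
S = 0 (S = 2*(-1 + (0 - 1*(-1)))² = 2*(-1 + (0 + 1))² = 2*(-1 + 1)² = 2*0² = 2*0 = 0)
R(z) = 0
R(-43) + P(L, -121) = 0 + 0 = 0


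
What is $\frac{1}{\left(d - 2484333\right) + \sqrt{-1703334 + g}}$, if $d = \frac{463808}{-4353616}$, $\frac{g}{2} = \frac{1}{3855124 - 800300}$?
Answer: $- \frac{40135461476962986859436}{99709883211325605433437767157} - \frac{1925012809226 i \sqrt{5878486376056259}}{697969182479279238034064370099} \approx -4.0252 \cdot 10^{-7} - 2.1146 \cdot 10^{-10} i$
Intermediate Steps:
$g = \frac{1}{1527412}$ ($g = \frac{2}{3855124 - 800300} = \frac{2}{3054824} = 2 \cdot \frac{1}{3054824} = \frac{1}{1527412} \approx 6.547 \cdot 10^{-7}$)
$d = - \frac{28988}{272101}$ ($d = 463808 \left(- \frac{1}{4353616}\right) = - \frac{28988}{272101} \approx -0.10653$)
$\frac{1}{\left(d - 2484333\right) + \sqrt{-1703334 + g}} = \frac{1}{\left(- \frac{28988}{272101} - 2484333\right) + \sqrt{-1703334 + \frac{1}{1527412}}} = \frac{1}{- \frac{675989522621}{272101} + \sqrt{- \frac{2601692791607}{1527412}}} = \frac{1}{- \frac{675989522621}{272101} + \frac{13 i \sqrt{5878486376056259}}{763706}}$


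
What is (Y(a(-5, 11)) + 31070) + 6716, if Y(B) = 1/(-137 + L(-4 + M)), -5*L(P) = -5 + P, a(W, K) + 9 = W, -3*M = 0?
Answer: 25543331/676 ≈ 37786.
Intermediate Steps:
M = 0 (M = -⅓*0 = 0)
a(W, K) = -9 + W
L(P) = 1 - P/5 (L(P) = -(-5 + P)/5 = 1 - P/5)
Y(B) = -5/676 (Y(B) = 1/(-137 + (1 - (-4 + 0)/5)) = 1/(-137 + (1 - ⅕*(-4))) = 1/(-137 + (1 + ⅘)) = 1/(-137 + 9/5) = 1/(-676/5) = -5/676)
(Y(a(-5, 11)) + 31070) + 6716 = (-5/676 + 31070) + 6716 = 21003315/676 + 6716 = 25543331/676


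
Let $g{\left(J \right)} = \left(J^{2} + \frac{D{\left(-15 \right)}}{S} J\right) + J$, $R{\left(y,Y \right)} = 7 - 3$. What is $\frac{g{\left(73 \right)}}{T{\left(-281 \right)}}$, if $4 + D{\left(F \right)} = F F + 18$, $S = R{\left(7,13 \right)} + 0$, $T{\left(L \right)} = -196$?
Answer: $- \frac{39055}{784} \approx -49.815$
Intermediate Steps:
$R{\left(y,Y \right)} = 4$ ($R{\left(y,Y \right)} = 7 - 3 = 4$)
$S = 4$ ($S = 4 + 0 = 4$)
$D{\left(F \right)} = 14 + F^{2}$ ($D{\left(F \right)} = -4 + \left(F F + 18\right) = -4 + \left(F^{2} + 18\right) = -4 + \left(18 + F^{2}\right) = 14 + F^{2}$)
$g{\left(J \right)} = J^{2} + \frac{243 J}{4}$ ($g{\left(J \right)} = \left(J^{2} + \frac{14 + \left(-15\right)^{2}}{4} J\right) + J = \left(J^{2} + \left(14 + 225\right) \frac{1}{4} J\right) + J = \left(J^{2} + 239 \cdot \frac{1}{4} J\right) + J = \left(J^{2} + \frac{239 J}{4}\right) + J = J^{2} + \frac{243 J}{4}$)
$\frac{g{\left(73 \right)}}{T{\left(-281 \right)}} = \frac{\frac{1}{4} \cdot 73 \left(243 + 4 \cdot 73\right)}{-196} = \frac{1}{4} \cdot 73 \left(243 + 292\right) \left(- \frac{1}{196}\right) = \frac{1}{4} \cdot 73 \cdot 535 \left(- \frac{1}{196}\right) = \frac{39055}{4} \left(- \frac{1}{196}\right) = - \frac{39055}{784}$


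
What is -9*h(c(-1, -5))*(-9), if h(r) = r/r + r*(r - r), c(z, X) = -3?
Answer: 81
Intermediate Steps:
h(r) = 1 (h(r) = 1 + r*0 = 1 + 0 = 1)
-9*h(c(-1, -5))*(-9) = -9*1*(-9) = -9*(-9) = 81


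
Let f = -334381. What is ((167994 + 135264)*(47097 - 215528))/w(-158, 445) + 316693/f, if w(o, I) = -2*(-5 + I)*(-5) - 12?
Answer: -8539765112072161/733631914 ≈ -1.1640e+7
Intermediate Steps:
w(o, I) = -62 + 10*I (w(o, I) = -2*(25 - 5*I) - 12 = (-50 + 10*I) - 12 = -62 + 10*I)
((167994 + 135264)*(47097 - 215528))/w(-158, 445) + 316693/f = ((167994 + 135264)*(47097 - 215528))/(-62 + 10*445) + 316693/(-334381) = (303258*(-168431))/(-62 + 4450) + 316693*(-1/334381) = -51078048198/4388 - 316693/334381 = -51078048198*1/4388 - 316693/334381 = -25539024099/2194 - 316693/334381 = -8539765112072161/733631914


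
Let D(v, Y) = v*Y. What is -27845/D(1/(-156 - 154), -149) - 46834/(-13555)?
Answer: -116999103984/2019695 ≈ -57929.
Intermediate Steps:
D(v, Y) = Y*v
-27845/D(1/(-156 - 154), -149) - 46834/(-13555) = -27845/((-149/(-156 - 154))) - 46834/(-13555) = -27845/((-149/(-310))) - 46834*(-1/13555) = -27845/((-149*(-1/310))) + 46834/13555 = -27845/149/310 + 46834/13555 = -27845*310/149 + 46834/13555 = -8631950/149 + 46834/13555 = -116999103984/2019695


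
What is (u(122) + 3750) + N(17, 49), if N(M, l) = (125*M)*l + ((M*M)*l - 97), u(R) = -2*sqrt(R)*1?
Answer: 121939 - 2*sqrt(122) ≈ 1.2192e+5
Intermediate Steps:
u(R) = -2*sqrt(R)
N(M, l) = -97 + l*M**2 + 125*M*l (N(M, l) = 125*M*l + (M**2*l - 97) = 125*M*l + (l*M**2 - 97) = 125*M*l + (-97 + l*M**2) = -97 + l*M**2 + 125*M*l)
(u(122) + 3750) + N(17, 49) = (-2*sqrt(122) + 3750) + (-97 + 49*17**2 + 125*17*49) = (3750 - 2*sqrt(122)) + (-97 + 49*289 + 104125) = (3750 - 2*sqrt(122)) + (-97 + 14161 + 104125) = (3750 - 2*sqrt(122)) + 118189 = 121939 - 2*sqrt(122)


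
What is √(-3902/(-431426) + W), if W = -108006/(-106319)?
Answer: √539089512662750141209/22934390447 ≈ 1.0124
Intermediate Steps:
W = 108006/106319 (W = -108006*(-1/106319) = 108006/106319 ≈ 1.0159)
√(-3902/(-431426) + W) = √(-3902/(-431426) + 108006/106319) = √(-3902*(-1/431426) + 108006/106319) = √(1951/215713 + 108006/106319) = √(23505726647/22934390447) = √539089512662750141209/22934390447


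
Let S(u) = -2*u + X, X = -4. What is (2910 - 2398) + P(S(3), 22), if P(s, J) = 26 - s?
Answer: 548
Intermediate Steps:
S(u) = -4 - 2*u (S(u) = -2*u - 4 = -4 - 2*u)
(2910 - 2398) + P(S(3), 22) = (2910 - 2398) + (26 - (-4 - 2*3)) = 512 + (26 - (-4 - 6)) = 512 + (26 - 1*(-10)) = 512 + (26 + 10) = 512 + 36 = 548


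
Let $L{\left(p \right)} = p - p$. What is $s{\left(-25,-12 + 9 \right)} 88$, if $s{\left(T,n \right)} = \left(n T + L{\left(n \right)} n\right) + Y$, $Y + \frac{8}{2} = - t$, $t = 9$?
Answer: $5456$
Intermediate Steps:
$Y = -13$ ($Y = -4 - 9 = -13$)
$L{\left(p \right)} = 0$
$s{\left(T,n \right)} = -13 + T n$ ($s{\left(T,n \right)} = \left(n T + 0 n\right) - 13 = \left(T n + 0\right) - 13 = T n - 13 = -13 + T n$)
$s{\left(-25,-12 + 9 \right)} 88 = \left(-13 - 25 \left(-12 + 9\right)\right) 88 = \left(-13 - -75\right) 88 = \left(-13 + 75\right) 88 = 62 \cdot 88 = 5456$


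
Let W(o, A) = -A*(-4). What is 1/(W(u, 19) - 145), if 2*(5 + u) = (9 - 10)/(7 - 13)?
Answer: -1/69 ≈ -0.014493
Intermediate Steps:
u = -59/12 (u = -5 + ((9 - 10)/(7 - 13))/2 = -5 + (-1/(-6))/2 = -5 + (-1*(-⅙))/2 = -5 + (½)*(⅙) = -5 + 1/12 = -59/12 ≈ -4.9167)
W(o, A) = 4*A
1/(W(u, 19) - 145) = 1/(4*19 - 145) = 1/(76 - 145) = 1/(-69) = -1/69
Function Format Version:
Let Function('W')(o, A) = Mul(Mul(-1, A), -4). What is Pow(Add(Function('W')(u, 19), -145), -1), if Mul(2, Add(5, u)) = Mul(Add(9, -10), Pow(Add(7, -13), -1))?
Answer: Rational(-1, 69) ≈ -0.014493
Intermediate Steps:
u = Rational(-59, 12) (u = Add(-5, Mul(Rational(1, 2), Mul(Add(9, -10), Pow(Add(7, -13), -1)))) = Add(-5, Mul(Rational(1, 2), Mul(-1, Pow(-6, -1)))) = Add(-5, Mul(Rational(1, 2), Mul(-1, Rational(-1, 6)))) = Add(-5, Mul(Rational(1, 2), Rational(1, 6))) = Add(-5, Rational(1, 12)) = Rational(-59, 12) ≈ -4.9167)
Function('W')(o, A) = Mul(4, A)
Pow(Add(Function('W')(u, 19), -145), -1) = Pow(Add(Mul(4, 19), -145), -1) = Pow(Add(76, -145), -1) = Pow(-69, -1) = Rational(-1, 69)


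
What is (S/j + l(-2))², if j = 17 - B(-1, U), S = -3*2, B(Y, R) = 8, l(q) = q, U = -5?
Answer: 64/9 ≈ 7.1111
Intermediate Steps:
S = -6
j = 9 (j = 17 - 1*8 = 17 - 8 = 9)
(S/j + l(-2))² = (-6/9 - 2)² = (-6*⅑ - 2)² = (-⅔ - 2)² = (-8/3)² = 64/9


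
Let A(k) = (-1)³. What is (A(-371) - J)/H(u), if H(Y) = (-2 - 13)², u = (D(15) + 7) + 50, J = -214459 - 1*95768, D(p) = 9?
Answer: 310226/225 ≈ 1378.8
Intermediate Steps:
J = -310227 (J = -214459 - 95768 = -310227)
A(k) = -1
u = 66 (u = (9 + 7) + 50 = 16 + 50 = 66)
H(Y) = 225 (H(Y) = (-15)² = 225)
(A(-371) - J)/H(u) = (-1 - 1*(-310227))/225 = (-1 + 310227)*(1/225) = 310226*(1/225) = 310226/225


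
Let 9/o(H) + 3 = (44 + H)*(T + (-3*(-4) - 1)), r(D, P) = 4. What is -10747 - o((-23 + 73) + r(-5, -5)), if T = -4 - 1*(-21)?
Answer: -29457536/2741 ≈ -10747.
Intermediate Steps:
T = 17 (T = -4 + 21 = 17)
o(H) = 9/(1229 + 28*H) (o(H) = 9/(-3 + (44 + H)*(17 + (-3*(-4) - 1))) = 9/(-3 + (44 + H)*(17 + (12 - 1))) = 9/(-3 + (44 + H)*(17 + 11)) = 9/(-3 + (44 + H)*28) = 9/(-3 + (1232 + 28*H)) = 9/(1229 + 28*H))
-10747 - o((-23 + 73) + r(-5, -5)) = -10747 - 9/(1229 + 28*((-23 + 73) + 4)) = -10747 - 9/(1229 + 28*(50 + 4)) = -10747 - 9/(1229 + 28*54) = -10747 - 9/(1229 + 1512) = -10747 - 9/2741 = -29457536/2741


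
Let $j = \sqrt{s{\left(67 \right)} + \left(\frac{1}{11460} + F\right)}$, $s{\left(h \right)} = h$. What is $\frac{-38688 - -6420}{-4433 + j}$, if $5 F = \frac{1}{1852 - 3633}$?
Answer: $\frac{2919566129491440}{401090632390231} + \frac{64536 \sqrt{6977690839821585}}{401090632390231} \approx 7.2925$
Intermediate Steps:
$F = - \frac{1}{8905}$ ($F = \frac{1}{5 \left(1852 - 3633\right)} = \frac{1}{5 \left(-1781\right)} = \frac{1}{5} \left(- \frac{1}{1781}\right) = - \frac{1}{8905} \approx -0.0001123$)
$j = \frac{\sqrt{6977690839821585}}{10205130}$ ($j = \sqrt{67 - \left(\frac{1}{8905} - \frac{1}{11460}\right)} = \sqrt{67 + \left(\frac{1}{11460} - \frac{1}{8905}\right)} = \sqrt{67 - \frac{511}{20410260}} = \sqrt{\frac{1367486909}{20410260}} = \frac{\sqrt{6977690839821585}}{10205130} \approx 8.1853$)
$\frac{-38688 - -6420}{-4433 + j} = \frac{-38688 - -6420}{-4433 + \frac{\sqrt{6977690839821585}}{10205130}} = \frac{-38688 + 6420}{-4433 + \frac{\sqrt{6977690839821585}}{10205130}} = - \frac{32268}{-4433 + \frac{\sqrt{6977690839821585}}{10205130}}$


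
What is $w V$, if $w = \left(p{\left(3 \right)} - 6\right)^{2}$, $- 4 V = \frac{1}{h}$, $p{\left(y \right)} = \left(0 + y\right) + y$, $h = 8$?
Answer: $0$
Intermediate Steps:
$p{\left(y \right)} = 2 y$ ($p{\left(y \right)} = y + y = 2 y$)
$V = - \frac{1}{32}$ ($V = - \frac{1}{4 \cdot 8} = \left(- \frac{1}{4}\right) \frac{1}{8} = - \frac{1}{32} \approx -0.03125$)
$w = 0$ ($w = \left(2 \cdot 3 - 6\right)^{2} = \left(6 - 6\right)^{2} = 0^{2} = 0$)
$w V = 0 \left(- \frac{1}{32}\right) = 0$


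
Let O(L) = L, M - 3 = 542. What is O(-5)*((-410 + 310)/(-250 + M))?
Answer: 100/59 ≈ 1.6949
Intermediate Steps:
M = 545 (M = 3 + 542 = 545)
O(-5)*((-410 + 310)/(-250 + M)) = -5*(-410 + 310)/(-250 + 545) = -(-500)/295 = -5*(-20/59) = 100/59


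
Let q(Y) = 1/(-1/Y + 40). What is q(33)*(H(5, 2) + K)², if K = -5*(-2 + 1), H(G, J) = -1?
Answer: 528/1319 ≈ 0.40030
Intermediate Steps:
q(Y) = 1/(40 - 1/Y)
K = 5 (K = -5*(-1) = 5)
q(33)*(H(5, 2) + K)² = (33/(-1 + 40*33))*(-1 + 5)² = (33/(-1 + 1320))*4² = (33/1319)*16 = 528/1319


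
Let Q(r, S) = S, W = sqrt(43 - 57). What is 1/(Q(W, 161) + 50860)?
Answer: 1/51021 ≈ 1.9600e-5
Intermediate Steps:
W = I*sqrt(14) (W = sqrt(-14) = I*sqrt(14) ≈ 3.7417*I)
1/(Q(W, 161) + 50860) = 1/(161 + 50860) = 1/51021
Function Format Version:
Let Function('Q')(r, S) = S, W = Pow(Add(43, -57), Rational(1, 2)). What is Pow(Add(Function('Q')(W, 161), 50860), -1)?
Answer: Rational(1, 51021) ≈ 1.9600e-5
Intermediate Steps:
W = Mul(I, Pow(14, Rational(1, 2))) (W = Pow(-14, Rational(1, 2)) = Mul(I, Pow(14, Rational(1, 2))) ≈ Mul(3.7417, I))
Pow(Add(Function('Q')(W, 161), 50860), -1) = Pow(Add(161, 50860), -1) = Pow(51021, -1) = Rational(1, 51021)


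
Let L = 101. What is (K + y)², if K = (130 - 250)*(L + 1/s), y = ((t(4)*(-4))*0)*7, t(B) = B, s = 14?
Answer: 7208010000/49 ≈ 1.4710e+8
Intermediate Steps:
y = 0 (y = ((4*(-4))*0)*7 = -16*0*7 = 0*7 = 0)
K = -84900/7 (K = (130 - 250)*(101 + 1/14) = -120*(101 + 1/14) = -120*1415/14 = -84900/7 ≈ -12129.)
(K + y)² = (-84900/7 + 0)² = (-84900/7)² = 7208010000/49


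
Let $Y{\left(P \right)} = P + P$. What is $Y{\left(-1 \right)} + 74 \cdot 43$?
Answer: $3180$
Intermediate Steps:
$Y{\left(P \right)} = 2 P$
$Y{\left(-1 \right)} + 74 \cdot 43 = 2 \left(-1\right) + 74 \cdot 43 = -2 + 3182 = 3180$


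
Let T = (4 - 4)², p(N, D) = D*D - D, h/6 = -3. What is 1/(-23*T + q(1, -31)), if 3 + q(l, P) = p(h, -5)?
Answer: 1/27 ≈ 0.037037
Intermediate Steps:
h = -18 (h = 6*(-3) = -18)
p(N, D) = D² - D
q(l, P) = 27 (q(l, P) = -3 - 5*(-1 - 5) = -3 - 5*(-6) = -3 + 30 = 27)
T = 0 (T = 0² = 0)
1/(-23*T + q(1, -31)) = 1/(-23*0 + 27) = 1/(0 + 27) = 1/27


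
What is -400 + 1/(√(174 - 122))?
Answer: -400 + √13/26 ≈ -399.86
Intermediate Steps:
-400 + 1/(√(174 - 122)) = -400 + 1/(√52) = -400 + 1/(2*√13) = -400 + √13/26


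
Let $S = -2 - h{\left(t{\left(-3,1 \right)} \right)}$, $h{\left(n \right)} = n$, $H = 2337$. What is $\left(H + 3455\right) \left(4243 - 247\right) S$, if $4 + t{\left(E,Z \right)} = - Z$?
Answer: $69434496$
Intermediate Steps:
$t{\left(E,Z \right)} = -4 - Z$
$S = 3$ ($S = -2 - \left(-4 - 1\right) = -2 - -5 = -2 + 5 = 3$)
$\left(H + 3455\right) \left(4243 - 247\right) S = \left(2337 + 3455\right) \left(4243 - 247\right) 3 = 5792 \cdot 3996 \cdot 3 = 23144832 \cdot 3 = 69434496$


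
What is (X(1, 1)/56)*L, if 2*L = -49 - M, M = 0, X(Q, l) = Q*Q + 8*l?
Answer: -63/16 ≈ -3.9375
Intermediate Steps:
X(Q, l) = Q**2 + 8*l
L = -49/2 (L = (-49 - 1*0)/2 = (-49 + 0)/2 = (1/2)*(-49) = -49/2 ≈ -24.500)
(X(1, 1)/56)*L = ((1**2 + 8*1)/56)*(-49/2) = ((1 + 8)/56)*(-49/2) = ((1/56)*9)*(-49/2) = (9/56)*(-49/2) = -63/16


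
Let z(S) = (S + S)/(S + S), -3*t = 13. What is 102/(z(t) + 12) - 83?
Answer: -977/13 ≈ -75.154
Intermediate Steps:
t = -13/3 (t = -⅓*13 = -13/3 ≈ -4.3333)
z(S) = 1 (z(S) = (2*S)/((2*S)) = (2*S)*(1/(2*S)) = 1)
102/(z(t) + 12) - 83 = 102/(1 + 12) - 83 = 102/13 - 83 = -977/13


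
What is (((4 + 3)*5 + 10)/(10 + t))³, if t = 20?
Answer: 27/8 ≈ 3.3750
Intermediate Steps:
(((4 + 3)*5 + 10)/(10 + t))³ = (((4 + 3)*5 + 10)/(10 + 20))³ = ((7*5 + 10)/30)³ = ((35 + 10)*(1/30))³ = (45*(1/30))³ = (3/2)³ = 27/8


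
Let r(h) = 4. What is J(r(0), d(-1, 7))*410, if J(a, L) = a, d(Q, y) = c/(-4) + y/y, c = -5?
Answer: 1640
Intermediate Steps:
d(Q, y) = 9/4 (d(Q, y) = -5/(-4) + y/y = -5*(-¼) + 1 = 5/4 + 1 = 9/4)
J(r(0), d(-1, 7))*410 = 4*410 = 1640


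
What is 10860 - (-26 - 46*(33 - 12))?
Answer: 11852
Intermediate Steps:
10860 - (-26 - 46*(33 - 12)) = 10860 - (-26 - 46*21) = 10860 - (-26 - 966) = 10860 - 1*(-992) = 10860 + 992 = 11852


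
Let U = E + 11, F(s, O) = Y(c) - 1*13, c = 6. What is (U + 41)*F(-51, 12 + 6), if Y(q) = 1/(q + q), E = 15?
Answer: -10385/12 ≈ -865.42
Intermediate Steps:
Y(q) = 1/(2*q)
F(s, O) = -155/12 (F(s, O) = (½)/6 - 1*13 = (½)*(⅙) - 13 = 1/12 - 13 = -155/12)
U = 26 (U = 15 + 11 = 26)
(U + 41)*F(-51, 12 + 6) = (26 + 41)*(-155/12) = 67*(-155/12) = -10385/12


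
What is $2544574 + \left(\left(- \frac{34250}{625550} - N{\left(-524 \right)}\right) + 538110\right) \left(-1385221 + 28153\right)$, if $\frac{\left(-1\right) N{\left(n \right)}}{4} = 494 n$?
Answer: $\frac{8443567984725766}{12511} \approx 6.7489 \cdot 10^{11}$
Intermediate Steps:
$N{\left(n \right)} = - 1976 n$ ($N{\left(n \right)} = - 4 \cdot 494 n = - 1976 n$)
$2544574 + \left(\left(- \frac{34250}{625550} - N{\left(-524 \right)}\right) + 538110\right) \left(-1385221 + 28153\right) = 2544574 + \left(\left(- \frac{34250}{625550} - \left(-1976\right) \left(-524\right)\right) + 538110\right) \left(-1385221 + 28153\right) = 2544574 + \left(\left(\left(-34250\right) \frac{1}{625550} - 1035424\right) + 538110\right) \left(-1357068\right) = 2544574 + \left(\left(- \frac{685}{12511} - 1035424\right) + 538110\right) \left(-1357068\right) = 2544574 + \left(- \frac{12954190349}{12511} + 538110\right) \left(-1357068\right) = 2544574 - - \frac{8443536149560452}{12511} = 2544574 + \frac{8443536149560452}{12511} = \frac{8443567984725766}{12511}$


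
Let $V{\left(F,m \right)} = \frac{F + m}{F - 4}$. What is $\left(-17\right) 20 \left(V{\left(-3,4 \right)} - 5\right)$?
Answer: $\frac{12240}{7} \approx 1748.6$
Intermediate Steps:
$V{\left(F,m \right)} = \frac{F + m}{-4 + F}$
$\left(-17\right) 20 \left(V{\left(-3,4 \right)} - 5\right) = \left(-17\right) 20 \left(\frac{-3 + 4}{-4 - 3} - 5\right) = - 340 \left(\frac{1}{-7} \cdot 1 - 5\right) = - 340 \left(\left(- \frac{1}{7}\right) 1 - 5\right) = - 340 \left(- \frac{1}{7} - 5\right) = \left(-340\right) \left(- \frac{36}{7}\right) = \frac{12240}{7}$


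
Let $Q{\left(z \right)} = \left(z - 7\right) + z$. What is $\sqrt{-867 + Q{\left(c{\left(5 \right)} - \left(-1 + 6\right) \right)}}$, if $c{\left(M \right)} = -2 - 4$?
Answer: $8 i \sqrt{14} \approx 29.933 i$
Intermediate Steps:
$c{\left(M \right)} = -6$ ($c{\left(M \right)} = -2 - 4 = -6$)
$Q{\left(z \right)} = -7 + 2 z$ ($Q{\left(z \right)} = \left(-7 + z\right) + z = -7 + 2 z$)
$\sqrt{-867 + Q{\left(c{\left(5 \right)} - \left(-1 + 6\right) \right)}} = \sqrt{-867 + \left(-7 + 2 \left(-6 - \left(-1 + 6\right)\right)\right)} = \sqrt{-867 + \left(-7 + 2 \left(-6 - 5\right)\right)} = \sqrt{-867 + \left(-7 + 2 \left(-11\right)\right)} = \sqrt{-867 - 29} = \sqrt{-896} = 8 i \sqrt{14}$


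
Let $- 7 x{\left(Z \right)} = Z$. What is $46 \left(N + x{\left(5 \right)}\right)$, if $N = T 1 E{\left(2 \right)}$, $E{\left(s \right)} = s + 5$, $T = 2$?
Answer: $\frac{4278}{7} \approx 611.14$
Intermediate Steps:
$x{\left(Z \right)} = - \frac{Z}{7}$
$E{\left(s \right)} = 5 + s$
$N = 14$ ($N = 2 \cdot 1 \left(5 + 2\right) = 2 \cdot 7 = 14$)
$46 \left(N + x{\left(5 \right)}\right) = 46 \left(14 - \frac{5}{7}\right) = 46 \cdot \frac{93}{7} = \frac{4278}{7}$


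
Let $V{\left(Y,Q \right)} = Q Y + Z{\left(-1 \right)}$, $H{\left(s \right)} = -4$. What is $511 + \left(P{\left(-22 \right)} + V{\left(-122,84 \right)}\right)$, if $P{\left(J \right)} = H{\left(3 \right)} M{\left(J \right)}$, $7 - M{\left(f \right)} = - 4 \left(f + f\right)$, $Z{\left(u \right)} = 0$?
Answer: $-9061$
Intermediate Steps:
$M{\left(f \right)} = 7 + 8 f$ ($M{\left(f \right)} = 7 - - 4 \left(f + f\right) = 7 - - 4 \cdot 2 f = 7 - - 8 f = 7 + 8 f$)
$V{\left(Y,Q \right)} = Q Y$ ($V{\left(Y,Q \right)} = Q Y + 0 = Q Y$)
$P{\left(J \right)} = -28 - 32 J$ ($P{\left(J \right)} = - 4 \left(7 + 8 J\right) = -28 - 32 J$)
$511 + \left(P{\left(-22 \right)} + V{\left(-122,84 \right)}\right) = 511 + \left(\left(-28 - -704\right) + 84 \left(-122\right)\right) = 511 + \left(\left(-28 + 704\right) - 10248\right) = 511 + \left(676 - 10248\right) = 511 - 9572 = -9061$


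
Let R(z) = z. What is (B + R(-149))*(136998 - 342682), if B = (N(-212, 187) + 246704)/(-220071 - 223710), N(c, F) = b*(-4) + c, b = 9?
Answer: 1516801231700/49309 ≈ 3.0761e+7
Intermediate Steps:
N(c, F) = -36 + c (N(c, F) = 9*(-4) + c = -36 + c)
B = -27384/49309 (B = ((-36 - 212) + 246704)/(-220071 - 223710) = (-248 + 246704)/(-443781) = 246456*(-1/443781) = -27384/49309 ≈ -0.55536)
(B + R(-149))*(136998 - 342682) = (-27384/49309 - 149)*(136998 - 342682) = -7374425/49309*(-205684) = 1516801231700/49309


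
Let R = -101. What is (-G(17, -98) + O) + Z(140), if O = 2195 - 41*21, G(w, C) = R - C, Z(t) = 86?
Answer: 1423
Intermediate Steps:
G(w, C) = -101 - C
O = 1334 (O = 2195 - 861 = 1334)
(-G(17, -98) + O) + Z(140) = (-(-101 - 1*(-98)) + 1334) + 86 = (-(-101 + 98) + 1334) + 86 = (-1*(-3) + 1334) + 86 = (3 + 1334) + 86 = 1337 + 86 = 1423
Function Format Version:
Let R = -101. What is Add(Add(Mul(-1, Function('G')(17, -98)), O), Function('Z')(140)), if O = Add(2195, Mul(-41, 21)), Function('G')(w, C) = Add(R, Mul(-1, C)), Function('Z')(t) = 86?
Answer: 1423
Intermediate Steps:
Function('G')(w, C) = Add(-101, Mul(-1, C))
O = 1334 (O = Add(2195, -861) = 1334)
Add(Add(Mul(-1, Function('G')(17, -98)), O), Function('Z')(140)) = Add(Add(Mul(-1, Add(-101, Mul(-1, -98))), 1334), 86) = Add(Add(Mul(-1, Add(-101, 98)), 1334), 86) = Add(Add(Mul(-1, -3), 1334), 86) = Add(Add(3, 1334), 86) = Add(1337, 86) = 1423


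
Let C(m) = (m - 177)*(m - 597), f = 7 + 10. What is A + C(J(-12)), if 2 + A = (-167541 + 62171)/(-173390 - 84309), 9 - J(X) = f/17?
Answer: 25651206131/257699 ≈ 99539.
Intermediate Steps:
f = 17
J(X) = 8 (J(X) = 9 - 17/17 = 9 - 1*1 = 9 - 1 = 8)
C(m) = (-597 + m)*(-177 + m) (C(m) = (-177 + m)*(-597 + m) = (-597 + m)*(-177 + m))
A = -410028/257699 (A = -2 + (-167541 + 62171)/(-173390 - 84309) = -2 - 105370/(-257699) = -2 - 105370*(-1/257699) = -2 + 105370/257699 = -410028/257699 ≈ -1.5911)
A + C(J(-12)) = -410028/257699 + (105669 + 8² - 774*8) = -410028/257699 + (105669 + 64 - 6192) = -410028/257699 + 99541 = 25651206131/257699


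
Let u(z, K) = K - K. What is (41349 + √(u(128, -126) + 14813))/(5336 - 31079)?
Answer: -13783/8581 - √14813/25743 ≈ -1.6110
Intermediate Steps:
u(z, K) = 0
(41349 + √(u(128, -126) + 14813))/(5336 - 31079) = (41349 + √(0 + 14813))/(5336 - 31079) = (41349 + √14813)/(-25743) = (41349 + √14813)*(-1/25743) = -13783/8581 - √14813/25743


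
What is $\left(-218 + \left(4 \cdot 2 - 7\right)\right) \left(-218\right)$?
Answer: $47306$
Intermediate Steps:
$\left(-218 + \left(4 \cdot 2 - 7\right)\right) \left(-218\right) = \left(-218 + \left(8 - 7\right)\right) \left(-218\right) = \left(-218 + 1\right) \left(-218\right) = \left(-217\right) \left(-218\right) = 47306$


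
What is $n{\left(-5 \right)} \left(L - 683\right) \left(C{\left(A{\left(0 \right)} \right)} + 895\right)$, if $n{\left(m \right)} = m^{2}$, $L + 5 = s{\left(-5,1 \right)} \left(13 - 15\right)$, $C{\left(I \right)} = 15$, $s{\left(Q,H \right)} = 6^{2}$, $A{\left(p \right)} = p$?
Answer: $-17290000$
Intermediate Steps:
$s{\left(Q,H \right)} = 36$
$L = -77$ ($L = -5 + 36 \left(13 - 15\right) = -5 + 36 \left(-2\right) = -5 - 72 = -77$)
$n{\left(-5 \right)} \left(L - 683\right) \left(C{\left(A{\left(0 \right)} \right)} + 895\right) = \left(-5\right)^{2} \left(-77 - 683\right) \left(15 + 895\right) = 25 \left(\left(-760\right) 910\right) = 25 \left(-691600\right) = -17290000$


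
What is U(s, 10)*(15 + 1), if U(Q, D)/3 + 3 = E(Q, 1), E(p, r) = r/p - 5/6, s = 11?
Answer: -1976/11 ≈ -179.64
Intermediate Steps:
E(p, r) = -⅚ + r/p (E(p, r) = r/p - 5*⅙ = r/p - ⅚ = -⅚ + r/p)
U(Q, D) = -23/2 + 3/Q (U(Q, D) = -9 + 3*(-⅚ + 1/Q) = -9 + (-5/2 + 3/Q) = -23/2 + 3/Q)
U(s, 10)*(15 + 1) = (-23/2 + 3/11)*(15 + 1) = (-23/2 + 3*(1/11))*16 = (-23/2 + 3/11)*16 = -247/22*16 = -1976/11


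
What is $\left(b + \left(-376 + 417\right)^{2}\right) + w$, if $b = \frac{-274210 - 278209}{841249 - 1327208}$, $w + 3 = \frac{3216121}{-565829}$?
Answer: $\frac{460148819973770}{274969695011} \approx 1673.5$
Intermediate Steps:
$w = - \frac{4913608}{565829}$ ($w = -3 + \frac{3216121}{-565829} = -3 + 3216121 \left(- \frac{1}{565829}\right) = -3 - \frac{3216121}{565829} = - \frac{4913608}{565829} \approx -8.6839$)
$b = \frac{552419}{485959}$ ($b = - \frac{552419}{-485959} = \left(-552419\right) \left(- \frac{1}{485959}\right) = \frac{552419}{485959} \approx 1.1368$)
$\left(b + \left(-376 + 417\right)^{2}\right) + w = \left(\frac{552419}{485959} + \left(-376 + 417\right)^{2}\right) - \frac{4913608}{565829} = \left(\frac{552419}{485959} + 41^{2}\right) - \frac{4913608}{565829} = \left(\frac{552419}{485959} + 1681\right) - \frac{4913608}{565829} = \frac{817449498}{485959} - \frac{4913608}{565829} = \frac{460148819973770}{274969695011}$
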